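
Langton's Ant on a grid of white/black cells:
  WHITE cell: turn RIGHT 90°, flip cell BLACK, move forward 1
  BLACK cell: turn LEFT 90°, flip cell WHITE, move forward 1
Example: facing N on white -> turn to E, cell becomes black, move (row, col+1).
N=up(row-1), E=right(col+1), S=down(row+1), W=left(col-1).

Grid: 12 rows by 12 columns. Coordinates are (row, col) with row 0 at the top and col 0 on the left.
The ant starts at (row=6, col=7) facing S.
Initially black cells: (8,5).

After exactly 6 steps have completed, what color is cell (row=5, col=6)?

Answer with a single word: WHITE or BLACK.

Step 1: on WHITE (6,7): turn R to W, flip to black, move to (6,6). |black|=2
Step 2: on WHITE (6,6): turn R to N, flip to black, move to (5,6). |black|=3
Step 3: on WHITE (5,6): turn R to E, flip to black, move to (5,7). |black|=4
Step 4: on WHITE (5,7): turn R to S, flip to black, move to (6,7). |black|=5
Step 5: on BLACK (6,7): turn L to E, flip to white, move to (6,8). |black|=4
Step 6: on WHITE (6,8): turn R to S, flip to black, move to (7,8). |black|=5

Answer: BLACK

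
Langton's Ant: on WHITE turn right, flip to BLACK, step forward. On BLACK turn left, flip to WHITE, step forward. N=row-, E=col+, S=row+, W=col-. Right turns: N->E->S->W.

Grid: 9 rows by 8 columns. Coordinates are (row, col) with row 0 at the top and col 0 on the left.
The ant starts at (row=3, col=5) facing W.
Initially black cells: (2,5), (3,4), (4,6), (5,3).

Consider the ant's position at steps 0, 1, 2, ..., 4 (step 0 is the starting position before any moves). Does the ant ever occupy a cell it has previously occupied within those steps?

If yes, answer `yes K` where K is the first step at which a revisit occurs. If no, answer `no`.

Answer: no

Derivation:
Step 1: on WHITE (3,5): turn R to N, flip to black, move to (2,5). |black|=5 — new cell
Step 2: on BLACK (2,5): turn L to W, flip to white, move to (2,4). |black|=4 — new cell
Step 3: on WHITE (2,4): turn R to N, flip to black, move to (1,4). |black|=5 — new cell
Step 4: on WHITE (1,4): turn R to E, flip to black, move to (1,5). |black|=6 — new cell
No revisit within 4 steps.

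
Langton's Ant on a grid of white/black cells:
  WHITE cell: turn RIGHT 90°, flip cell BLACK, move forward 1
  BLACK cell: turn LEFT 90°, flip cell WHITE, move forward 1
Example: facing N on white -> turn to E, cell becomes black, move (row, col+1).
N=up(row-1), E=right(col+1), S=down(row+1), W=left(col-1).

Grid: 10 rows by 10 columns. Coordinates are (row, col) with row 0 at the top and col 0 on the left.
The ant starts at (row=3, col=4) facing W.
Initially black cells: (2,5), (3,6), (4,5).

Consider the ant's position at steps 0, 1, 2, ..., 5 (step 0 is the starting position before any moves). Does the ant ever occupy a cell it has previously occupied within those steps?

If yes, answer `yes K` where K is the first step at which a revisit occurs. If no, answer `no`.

Answer: no

Derivation:
Step 1: on WHITE (3,4): turn R to N, flip to black, move to (2,4). |black|=4 — new cell
Step 2: on WHITE (2,4): turn R to E, flip to black, move to (2,5). |black|=5 — new cell
Step 3: on BLACK (2,5): turn L to N, flip to white, move to (1,5). |black|=4 — new cell
Step 4: on WHITE (1,5): turn R to E, flip to black, move to (1,6). |black|=5 — new cell
Step 5: on WHITE (1,6): turn R to S, flip to black, move to (2,6). |black|=6 — new cell
No revisit within 5 steps.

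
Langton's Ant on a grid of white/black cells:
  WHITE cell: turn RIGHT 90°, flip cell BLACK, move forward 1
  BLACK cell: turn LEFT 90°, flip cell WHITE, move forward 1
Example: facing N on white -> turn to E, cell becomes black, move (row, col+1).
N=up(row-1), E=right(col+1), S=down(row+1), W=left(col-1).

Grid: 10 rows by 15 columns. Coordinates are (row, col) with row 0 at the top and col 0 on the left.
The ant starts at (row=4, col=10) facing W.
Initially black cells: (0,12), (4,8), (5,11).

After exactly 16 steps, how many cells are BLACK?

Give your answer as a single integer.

Step 1: on WHITE (4,10): turn R to N, flip to black, move to (3,10). |black|=4
Step 2: on WHITE (3,10): turn R to E, flip to black, move to (3,11). |black|=5
Step 3: on WHITE (3,11): turn R to S, flip to black, move to (4,11). |black|=6
Step 4: on WHITE (4,11): turn R to W, flip to black, move to (4,10). |black|=7
Step 5: on BLACK (4,10): turn L to S, flip to white, move to (5,10). |black|=6
Step 6: on WHITE (5,10): turn R to W, flip to black, move to (5,9). |black|=7
Step 7: on WHITE (5,9): turn R to N, flip to black, move to (4,9). |black|=8
Step 8: on WHITE (4,9): turn R to E, flip to black, move to (4,10). |black|=9
Step 9: on WHITE (4,10): turn R to S, flip to black, move to (5,10). |black|=10
Step 10: on BLACK (5,10): turn L to E, flip to white, move to (5,11). |black|=9
Step 11: on BLACK (5,11): turn L to N, flip to white, move to (4,11). |black|=8
Step 12: on BLACK (4,11): turn L to W, flip to white, move to (4,10). |black|=7
Step 13: on BLACK (4,10): turn L to S, flip to white, move to (5,10). |black|=6
Step 14: on WHITE (5,10): turn R to W, flip to black, move to (5,9). |black|=7
Step 15: on BLACK (5,9): turn L to S, flip to white, move to (6,9). |black|=6
Step 16: on WHITE (6,9): turn R to W, flip to black, move to (6,8). |black|=7

Answer: 7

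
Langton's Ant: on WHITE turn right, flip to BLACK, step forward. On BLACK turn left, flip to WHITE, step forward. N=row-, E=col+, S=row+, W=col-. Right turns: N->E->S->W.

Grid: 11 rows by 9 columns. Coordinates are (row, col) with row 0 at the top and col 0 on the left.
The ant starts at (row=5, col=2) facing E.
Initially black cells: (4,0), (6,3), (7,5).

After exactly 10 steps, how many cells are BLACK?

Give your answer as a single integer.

Answer: 9

Derivation:
Step 1: on WHITE (5,2): turn R to S, flip to black, move to (6,2). |black|=4
Step 2: on WHITE (6,2): turn R to W, flip to black, move to (6,1). |black|=5
Step 3: on WHITE (6,1): turn R to N, flip to black, move to (5,1). |black|=6
Step 4: on WHITE (5,1): turn R to E, flip to black, move to (5,2). |black|=7
Step 5: on BLACK (5,2): turn L to N, flip to white, move to (4,2). |black|=6
Step 6: on WHITE (4,2): turn R to E, flip to black, move to (4,3). |black|=7
Step 7: on WHITE (4,3): turn R to S, flip to black, move to (5,3). |black|=8
Step 8: on WHITE (5,3): turn R to W, flip to black, move to (5,2). |black|=9
Step 9: on WHITE (5,2): turn R to N, flip to black, move to (4,2). |black|=10
Step 10: on BLACK (4,2): turn L to W, flip to white, move to (4,1). |black|=9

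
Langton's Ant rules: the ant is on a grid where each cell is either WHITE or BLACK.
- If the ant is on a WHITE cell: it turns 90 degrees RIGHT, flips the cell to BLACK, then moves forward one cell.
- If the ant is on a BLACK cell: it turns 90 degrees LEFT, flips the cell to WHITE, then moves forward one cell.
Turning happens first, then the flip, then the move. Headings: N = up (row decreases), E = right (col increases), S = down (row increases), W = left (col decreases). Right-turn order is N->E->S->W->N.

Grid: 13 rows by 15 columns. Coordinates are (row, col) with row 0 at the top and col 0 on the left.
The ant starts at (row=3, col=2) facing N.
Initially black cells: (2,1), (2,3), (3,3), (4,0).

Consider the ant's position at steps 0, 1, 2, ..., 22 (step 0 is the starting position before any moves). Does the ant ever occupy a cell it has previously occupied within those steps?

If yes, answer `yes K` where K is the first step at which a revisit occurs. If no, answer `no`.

Step 1: on WHITE (3,2): turn R to E, flip to black, move to (3,3). |black|=5 — new cell
Step 2: on BLACK (3,3): turn L to N, flip to white, move to (2,3). |black|=4 — new cell
Step 3: on BLACK (2,3): turn L to W, flip to white, move to (2,2). |black|=3 — new cell
Step 4: on WHITE (2,2): turn R to N, flip to black, move to (1,2). |black|=4 — new cell
Step 5: on WHITE (1,2): turn R to E, flip to black, move to (1,3). |black|=5 — new cell
Step 6: on WHITE (1,3): turn R to S, flip to black, move to (2,3). |black|=6 — REVISIT

Answer: yes 6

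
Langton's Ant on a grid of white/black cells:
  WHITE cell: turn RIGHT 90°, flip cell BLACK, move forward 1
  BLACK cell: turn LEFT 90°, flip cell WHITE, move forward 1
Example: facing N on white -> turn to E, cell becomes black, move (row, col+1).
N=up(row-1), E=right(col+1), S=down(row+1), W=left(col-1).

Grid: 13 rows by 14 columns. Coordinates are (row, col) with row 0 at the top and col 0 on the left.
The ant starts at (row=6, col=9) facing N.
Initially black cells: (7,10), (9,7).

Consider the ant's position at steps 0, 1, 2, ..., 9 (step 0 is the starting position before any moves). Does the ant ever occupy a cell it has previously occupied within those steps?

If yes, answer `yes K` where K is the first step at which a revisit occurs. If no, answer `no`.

Answer: yes 6

Derivation:
Step 1: on WHITE (6,9): turn R to E, flip to black, move to (6,10). |black|=3 — new cell
Step 2: on WHITE (6,10): turn R to S, flip to black, move to (7,10). |black|=4 — new cell
Step 3: on BLACK (7,10): turn L to E, flip to white, move to (7,11). |black|=3 — new cell
Step 4: on WHITE (7,11): turn R to S, flip to black, move to (8,11). |black|=4 — new cell
Step 5: on WHITE (8,11): turn R to W, flip to black, move to (8,10). |black|=5 — new cell
Step 6: on WHITE (8,10): turn R to N, flip to black, move to (7,10). |black|=6 — REVISIT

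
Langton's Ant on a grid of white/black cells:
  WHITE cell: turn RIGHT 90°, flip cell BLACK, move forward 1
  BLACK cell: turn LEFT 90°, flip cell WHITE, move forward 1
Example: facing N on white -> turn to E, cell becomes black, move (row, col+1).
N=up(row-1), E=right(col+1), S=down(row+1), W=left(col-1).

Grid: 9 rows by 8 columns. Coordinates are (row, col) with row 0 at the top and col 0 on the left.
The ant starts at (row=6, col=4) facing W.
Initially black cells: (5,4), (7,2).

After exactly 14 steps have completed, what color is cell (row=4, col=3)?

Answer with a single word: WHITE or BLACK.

Answer: BLACK

Derivation:
Step 1: on WHITE (6,4): turn R to N, flip to black, move to (5,4). |black|=3
Step 2: on BLACK (5,4): turn L to W, flip to white, move to (5,3). |black|=2
Step 3: on WHITE (5,3): turn R to N, flip to black, move to (4,3). |black|=3
Step 4: on WHITE (4,3): turn R to E, flip to black, move to (4,4). |black|=4
Step 5: on WHITE (4,4): turn R to S, flip to black, move to (5,4). |black|=5
Step 6: on WHITE (5,4): turn R to W, flip to black, move to (5,3). |black|=6
Step 7: on BLACK (5,3): turn L to S, flip to white, move to (6,3). |black|=5
Step 8: on WHITE (6,3): turn R to W, flip to black, move to (6,2). |black|=6
Step 9: on WHITE (6,2): turn R to N, flip to black, move to (5,2). |black|=7
Step 10: on WHITE (5,2): turn R to E, flip to black, move to (5,3). |black|=8
Step 11: on WHITE (5,3): turn R to S, flip to black, move to (6,3). |black|=9
Step 12: on BLACK (6,3): turn L to E, flip to white, move to (6,4). |black|=8
Step 13: on BLACK (6,4): turn L to N, flip to white, move to (5,4). |black|=7
Step 14: on BLACK (5,4): turn L to W, flip to white, move to (5,3). |black|=6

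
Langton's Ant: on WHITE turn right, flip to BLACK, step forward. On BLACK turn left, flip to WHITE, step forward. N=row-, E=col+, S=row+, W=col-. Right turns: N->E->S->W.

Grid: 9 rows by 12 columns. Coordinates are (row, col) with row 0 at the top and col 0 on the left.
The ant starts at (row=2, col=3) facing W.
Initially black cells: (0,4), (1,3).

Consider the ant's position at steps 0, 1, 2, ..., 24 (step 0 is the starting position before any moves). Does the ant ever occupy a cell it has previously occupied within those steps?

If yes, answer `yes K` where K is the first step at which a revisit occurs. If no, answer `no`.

Step 1: on WHITE (2,3): turn R to N, flip to black, move to (1,3). |black|=3 — new cell
Step 2: on BLACK (1,3): turn L to W, flip to white, move to (1,2). |black|=2 — new cell
Step 3: on WHITE (1,2): turn R to N, flip to black, move to (0,2). |black|=3 — new cell
Step 4: on WHITE (0,2): turn R to E, flip to black, move to (0,3). |black|=4 — new cell
Step 5: on WHITE (0,3): turn R to S, flip to black, move to (1,3). |black|=5 — REVISIT

Answer: yes 5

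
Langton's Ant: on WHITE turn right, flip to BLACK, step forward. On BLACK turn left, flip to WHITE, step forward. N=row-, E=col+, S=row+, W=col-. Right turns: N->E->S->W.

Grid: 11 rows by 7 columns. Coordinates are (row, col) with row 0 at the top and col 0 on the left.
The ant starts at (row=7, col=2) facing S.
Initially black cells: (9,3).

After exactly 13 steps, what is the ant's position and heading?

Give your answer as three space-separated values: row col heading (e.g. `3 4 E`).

Answer: 7 3 W

Derivation:
Step 1: on WHITE (7,2): turn R to W, flip to black, move to (7,1). |black|=2
Step 2: on WHITE (7,1): turn R to N, flip to black, move to (6,1). |black|=3
Step 3: on WHITE (6,1): turn R to E, flip to black, move to (6,2). |black|=4
Step 4: on WHITE (6,2): turn R to S, flip to black, move to (7,2). |black|=5
Step 5: on BLACK (7,2): turn L to E, flip to white, move to (7,3). |black|=4
Step 6: on WHITE (7,3): turn R to S, flip to black, move to (8,3). |black|=5
Step 7: on WHITE (8,3): turn R to W, flip to black, move to (8,2). |black|=6
Step 8: on WHITE (8,2): turn R to N, flip to black, move to (7,2). |black|=7
Step 9: on WHITE (7,2): turn R to E, flip to black, move to (7,3). |black|=8
Step 10: on BLACK (7,3): turn L to N, flip to white, move to (6,3). |black|=7
Step 11: on WHITE (6,3): turn R to E, flip to black, move to (6,4). |black|=8
Step 12: on WHITE (6,4): turn R to S, flip to black, move to (7,4). |black|=9
Step 13: on WHITE (7,4): turn R to W, flip to black, move to (7,3). |black|=10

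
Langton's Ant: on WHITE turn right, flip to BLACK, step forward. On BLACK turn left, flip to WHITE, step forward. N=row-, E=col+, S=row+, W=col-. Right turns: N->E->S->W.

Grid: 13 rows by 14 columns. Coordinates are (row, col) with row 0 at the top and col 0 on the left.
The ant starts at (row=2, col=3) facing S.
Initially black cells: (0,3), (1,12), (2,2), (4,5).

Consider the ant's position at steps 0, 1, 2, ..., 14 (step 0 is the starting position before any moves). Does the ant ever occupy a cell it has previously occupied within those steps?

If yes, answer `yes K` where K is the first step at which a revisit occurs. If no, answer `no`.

Step 1: on WHITE (2,3): turn R to W, flip to black, move to (2,2). |black|=5 — new cell
Step 2: on BLACK (2,2): turn L to S, flip to white, move to (3,2). |black|=4 — new cell
Step 3: on WHITE (3,2): turn R to W, flip to black, move to (3,1). |black|=5 — new cell
Step 4: on WHITE (3,1): turn R to N, flip to black, move to (2,1). |black|=6 — new cell
Step 5: on WHITE (2,1): turn R to E, flip to black, move to (2,2). |black|=7 — REVISIT

Answer: yes 5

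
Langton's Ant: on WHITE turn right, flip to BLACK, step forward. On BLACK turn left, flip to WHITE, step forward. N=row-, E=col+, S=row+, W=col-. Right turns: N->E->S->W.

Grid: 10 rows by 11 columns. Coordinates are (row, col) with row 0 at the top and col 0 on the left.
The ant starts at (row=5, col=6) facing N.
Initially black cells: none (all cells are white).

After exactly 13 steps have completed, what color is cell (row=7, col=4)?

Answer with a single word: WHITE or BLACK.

Answer: WHITE

Derivation:
Step 1: on WHITE (5,6): turn R to E, flip to black, move to (5,7). |black|=1
Step 2: on WHITE (5,7): turn R to S, flip to black, move to (6,7). |black|=2
Step 3: on WHITE (6,7): turn R to W, flip to black, move to (6,6). |black|=3
Step 4: on WHITE (6,6): turn R to N, flip to black, move to (5,6). |black|=4
Step 5: on BLACK (5,6): turn L to W, flip to white, move to (5,5). |black|=3
Step 6: on WHITE (5,5): turn R to N, flip to black, move to (4,5). |black|=4
Step 7: on WHITE (4,5): turn R to E, flip to black, move to (4,6). |black|=5
Step 8: on WHITE (4,6): turn R to S, flip to black, move to (5,6). |black|=6
Step 9: on WHITE (5,6): turn R to W, flip to black, move to (5,5). |black|=7
Step 10: on BLACK (5,5): turn L to S, flip to white, move to (6,5). |black|=6
Step 11: on WHITE (6,5): turn R to W, flip to black, move to (6,4). |black|=7
Step 12: on WHITE (6,4): turn R to N, flip to black, move to (5,4). |black|=8
Step 13: on WHITE (5,4): turn R to E, flip to black, move to (5,5). |black|=9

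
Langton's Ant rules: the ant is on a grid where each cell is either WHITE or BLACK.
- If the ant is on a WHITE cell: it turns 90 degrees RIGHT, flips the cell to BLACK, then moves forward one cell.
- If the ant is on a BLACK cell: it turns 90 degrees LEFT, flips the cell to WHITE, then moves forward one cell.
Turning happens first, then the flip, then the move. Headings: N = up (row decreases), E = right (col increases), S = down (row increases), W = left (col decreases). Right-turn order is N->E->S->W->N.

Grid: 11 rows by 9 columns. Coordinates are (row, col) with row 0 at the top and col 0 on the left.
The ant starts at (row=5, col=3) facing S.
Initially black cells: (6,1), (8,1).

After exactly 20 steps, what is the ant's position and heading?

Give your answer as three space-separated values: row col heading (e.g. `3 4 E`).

Answer: 3 5 N

Derivation:
Step 1: on WHITE (5,3): turn R to W, flip to black, move to (5,2). |black|=3
Step 2: on WHITE (5,2): turn R to N, flip to black, move to (4,2). |black|=4
Step 3: on WHITE (4,2): turn R to E, flip to black, move to (4,3). |black|=5
Step 4: on WHITE (4,3): turn R to S, flip to black, move to (5,3). |black|=6
Step 5: on BLACK (5,3): turn L to E, flip to white, move to (5,4). |black|=5
Step 6: on WHITE (5,4): turn R to S, flip to black, move to (6,4). |black|=6
Step 7: on WHITE (6,4): turn R to W, flip to black, move to (6,3). |black|=7
Step 8: on WHITE (6,3): turn R to N, flip to black, move to (5,3). |black|=8
Step 9: on WHITE (5,3): turn R to E, flip to black, move to (5,4). |black|=9
Step 10: on BLACK (5,4): turn L to N, flip to white, move to (4,4). |black|=8
Step 11: on WHITE (4,4): turn R to E, flip to black, move to (4,5). |black|=9
Step 12: on WHITE (4,5): turn R to S, flip to black, move to (5,5). |black|=10
Step 13: on WHITE (5,5): turn R to W, flip to black, move to (5,4). |black|=11
Step 14: on WHITE (5,4): turn R to N, flip to black, move to (4,4). |black|=12
Step 15: on BLACK (4,4): turn L to W, flip to white, move to (4,3). |black|=11
Step 16: on BLACK (4,3): turn L to S, flip to white, move to (5,3). |black|=10
Step 17: on BLACK (5,3): turn L to E, flip to white, move to (5,4). |black|=9
Step 18: on BLACK (5,4): turn L to N, flip to white, move to (4,4). |black|=8
Step 19: on WHITE (4,4): turn R to E, flip to black, move to (4,5). |black|=9
Step 20: on BLACK (4,5): turn L to N, flip to white, move to (3,5). |black|=8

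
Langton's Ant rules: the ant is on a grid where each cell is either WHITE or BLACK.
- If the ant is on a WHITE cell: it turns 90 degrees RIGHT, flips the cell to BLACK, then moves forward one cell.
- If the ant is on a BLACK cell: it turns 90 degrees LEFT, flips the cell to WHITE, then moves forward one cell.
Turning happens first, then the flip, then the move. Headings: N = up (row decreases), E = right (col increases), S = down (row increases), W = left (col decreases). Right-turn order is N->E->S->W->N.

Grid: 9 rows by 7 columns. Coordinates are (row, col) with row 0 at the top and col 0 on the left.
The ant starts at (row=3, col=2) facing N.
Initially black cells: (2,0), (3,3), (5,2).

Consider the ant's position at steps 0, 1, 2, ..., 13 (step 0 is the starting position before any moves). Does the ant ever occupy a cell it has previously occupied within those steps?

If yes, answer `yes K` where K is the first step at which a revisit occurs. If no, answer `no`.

Step 1: on WHITE (3,2): turn R to E, flip to black, move to (3,3). |black|=4 — new cell
Step 2: on BLACK (3,3): turn L to N, flip to white, move to (2,3). |black|=3 — new cell
Step 3: on WHITE (2,3): turn R to E, flip to black, move to (2,4). |black|=4 — new cell
Step 4: on WHITE (2,4): turn R to S, flip to black, move to (3,4). |black|=5 — new cell
Step 5: on WHITE (3,4): turn R to W, flip to black, move to (3,3). |black|=6 — REVISIT

Answer: yes 5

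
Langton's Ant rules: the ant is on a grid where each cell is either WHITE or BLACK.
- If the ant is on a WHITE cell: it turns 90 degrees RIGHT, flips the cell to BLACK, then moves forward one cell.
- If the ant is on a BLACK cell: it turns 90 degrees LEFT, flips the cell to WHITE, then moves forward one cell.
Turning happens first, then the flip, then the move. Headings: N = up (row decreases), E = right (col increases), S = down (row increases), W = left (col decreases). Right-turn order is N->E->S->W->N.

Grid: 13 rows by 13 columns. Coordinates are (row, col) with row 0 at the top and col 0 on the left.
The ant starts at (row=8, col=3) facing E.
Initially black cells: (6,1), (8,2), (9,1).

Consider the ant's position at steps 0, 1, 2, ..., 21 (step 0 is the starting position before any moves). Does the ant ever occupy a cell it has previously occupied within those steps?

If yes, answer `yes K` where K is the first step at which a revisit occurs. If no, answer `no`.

Answer: yes 7

Derivation:
Step 1: on WHITE (8,3): turn R to S, flip to black, move to (9,3). |black|=4 — new cell
Step 2: on WHITE (9,3): turn R to W, flip to black, move to (9,2). |black|=5 — new cell
Step 3: on WHITE (9,2): turn R to N, flip to black, move to (8,2). |black|=6 — new cell
Step 4: on BLACK (8,2): turn L to W, flip to white, move to (8,1). |black|=5 — new cell
Step 5: on WHITE (8,1): turn R to N, flip to black, move to (7,1). |black|=6 — new cell
Step 6: on WHITE (7,1): turn R to E, flip to black, move to (7,2). |black|=7 — new cell
Step 7: on WHITE (7,2): turn R to S, flip to black, move to (8,2). |black|=8 — REVISIT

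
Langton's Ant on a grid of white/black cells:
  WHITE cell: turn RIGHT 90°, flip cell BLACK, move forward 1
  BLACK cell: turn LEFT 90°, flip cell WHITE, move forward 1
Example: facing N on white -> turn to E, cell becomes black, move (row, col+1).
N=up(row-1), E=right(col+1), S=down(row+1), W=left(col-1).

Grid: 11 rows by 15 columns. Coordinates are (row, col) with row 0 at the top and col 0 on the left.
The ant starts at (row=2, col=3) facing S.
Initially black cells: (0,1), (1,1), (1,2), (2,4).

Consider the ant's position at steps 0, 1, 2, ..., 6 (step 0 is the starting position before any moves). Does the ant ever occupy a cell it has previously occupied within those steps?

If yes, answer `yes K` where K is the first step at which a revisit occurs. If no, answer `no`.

Step 1: on WHITE (2,3): turn R to W, flip to black, move to (2,2). |black|=5 — new cell
Step 2: on WHITE (2,2): turn R to N, flip to black, move to (1,2). |black|=6 — new cell
Step 3: on BLACK (1,2): turn L to W, flip to white, move to (1,1). |black|=5 — new cell
Step 4: on BLACK (1,1): turn L to S, flip to white, move to (2,1). |black|=4 — new cell
Step 5: on WHITE (2,1): turn R to W, flip to black, move to (2,0). |black|=5 — new cell
Step 6: on WHITE (2,0): turn R to N, flip to black, move to (1,0). |black|=6 — new cell
No revisit within 6 steps.

Answer: no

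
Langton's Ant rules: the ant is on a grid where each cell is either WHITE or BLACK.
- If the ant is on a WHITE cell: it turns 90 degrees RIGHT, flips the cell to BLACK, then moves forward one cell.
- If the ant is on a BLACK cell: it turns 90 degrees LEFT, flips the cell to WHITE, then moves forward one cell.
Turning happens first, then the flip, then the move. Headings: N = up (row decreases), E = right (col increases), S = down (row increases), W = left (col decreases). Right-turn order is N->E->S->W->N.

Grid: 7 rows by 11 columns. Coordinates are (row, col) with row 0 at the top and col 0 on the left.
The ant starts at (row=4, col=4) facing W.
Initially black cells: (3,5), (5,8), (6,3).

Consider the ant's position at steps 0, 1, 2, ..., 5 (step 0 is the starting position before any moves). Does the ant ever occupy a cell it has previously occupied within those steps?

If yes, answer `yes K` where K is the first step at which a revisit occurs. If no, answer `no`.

Step 1: on WHITE (4,4): turn R to N, flip to black, move to (3,4). |black|=4 — new cell
Step 2: on WHITE (3,4): turn R to E, flip to black, move to (3,5). |black|=5 — new cell
Step 3: on BLACK (3,5): turn L to N, flip to white, move to (2,5). |black|=4 — new cell
Step 4: on WHITE (2,5): turn R to E, flip to black, move to (2,6). |black|=5 — new cell
Step 5: on WHITE (2,6): turn R to S, flip to black, move to (3,6). |black|=6 — new cell
No revisit within 5 steps.

Answer: no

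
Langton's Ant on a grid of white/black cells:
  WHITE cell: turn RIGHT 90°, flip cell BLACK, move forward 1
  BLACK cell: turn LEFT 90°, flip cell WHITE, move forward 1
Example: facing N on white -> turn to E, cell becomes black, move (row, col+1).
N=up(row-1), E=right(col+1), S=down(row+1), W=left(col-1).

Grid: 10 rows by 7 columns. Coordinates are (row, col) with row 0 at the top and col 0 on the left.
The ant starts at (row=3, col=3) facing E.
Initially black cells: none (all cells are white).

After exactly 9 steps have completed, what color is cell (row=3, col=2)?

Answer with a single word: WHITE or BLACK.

Step 1: on WHITE (3,3): turn R to S, flip to black, move to (4,3). |black|=1
Step 2: on WHITE (4,3): turn R to W, flip to black, move to (4,2). |black|=2
Step 3: on WHITE (4,2): turn R to N, flip to black, move to (3,2). |black|=3
Step 4: on WHITE (3,2): turn R to E, flip to black, move to (3,3). |black|=4
Step 5: on BLACK (3,3): turn L to N, flip to white, move to (2,3). |black|=3
Step 6: on WHITE (2,3): turn R to E, flip to black, move to (2,4). |black|=4
Step 7: on WHITE (2,4): turn R to S, flip to black, move to (3,4). |black|=5
Step 8: on WHITE (3,4): turn R to W, flip to black, move to (3,3). |black|=6
Step 9: on WHITE (3,3): turn R to N, flip to black, move to (2,3). |black|=7

Answer: BLACK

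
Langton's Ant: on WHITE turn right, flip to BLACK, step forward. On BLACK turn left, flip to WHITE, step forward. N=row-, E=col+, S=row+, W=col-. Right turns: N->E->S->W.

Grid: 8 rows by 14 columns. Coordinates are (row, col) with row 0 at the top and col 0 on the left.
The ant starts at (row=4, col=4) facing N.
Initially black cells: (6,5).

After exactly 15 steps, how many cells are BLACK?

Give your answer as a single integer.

Step 1: on WHITE (4,4): turn R to E, flip to black, move to (4,5). |black|=2
Step 2: on WHITE (4,5): turn R to S, flip to black, move to (5,5). |black|=3
Step 3: on WHITE (5,5): turn R to W, flip to black, move to (5,4). |black|=4
Step 4: on WHITE (5,4): turn R to N, flip to black, move to (4,4). |black|=5
Step 5: on BLACK (4,4): turn L to W, flip to white, move to (4,3). |black|=4
Step 6: on WHITE (4,3): turn R to N, flip to black, move to (3,3). |black|=5
Step 7: on WHITE (3,3): turn R to E, flip to black, move to (3,4). |black|=6
Step 8: on WHITE (3,4): turn R to S, flip to black, move to (4,4). |black|=7
Step 9: on WHITE (4,4): turn R to W, flip to black, move to (4,3). |black|=8
Step 10: on BLACK (4,3): turn L to S, flip to white, move to (5,3). |black|=7
Step 11: on WHITE (5,3): turn R to W, flip to black, move to (5,2). |black|=8
Step 12: on WHITE (5,2): turn R to N, flip to black, move to (4,2). |black|=9
Step 13: on WHITE (4,2): turn R to E, flip to black, move to (4,3). |black|=10
Step 14: on WHITE (4,3): turn R to S, flip to black, move to (5,3). |black|=11
Step 15: on BLACK (5,3): turn L to E, flip to white, move to (5,4). |black|=10

Answer: 10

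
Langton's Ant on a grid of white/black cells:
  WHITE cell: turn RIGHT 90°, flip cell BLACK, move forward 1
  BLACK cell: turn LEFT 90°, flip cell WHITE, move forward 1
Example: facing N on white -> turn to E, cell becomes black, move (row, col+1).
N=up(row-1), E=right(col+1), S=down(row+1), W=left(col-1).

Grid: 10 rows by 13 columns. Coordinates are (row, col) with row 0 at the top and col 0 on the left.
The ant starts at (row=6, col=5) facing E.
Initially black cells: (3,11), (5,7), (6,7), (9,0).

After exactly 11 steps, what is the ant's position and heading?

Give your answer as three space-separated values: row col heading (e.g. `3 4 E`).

Step 1: on WHITE (6,5): turn R to S, flip to black, move to (7,5). |black|=5
Step 2: on WHITE (7,5): turn R to W, flip to black, move to (7,4). |black|=6
Step 3: on WHITE (7,4): turn R to N, flip to black, move to (6,4). |black|=7
Step 4: on WHITE (6,4): turn R to E, flip to black, move to (6,5). |black|=8
Step 5: on BLACK (6,5): turn L to N, flip to white, move to (5,5). |black|=7
Step 6: on WHITE (5,5): turn R to E, flip to black, move to (5,6). |black|=8
Step 7: on WHITE (5,6): turn R to S, flip to black, move to (6,6). |black|=9
Step 8: on WHITE (6,6): turn R to W, flip to black, move to (6,5). |black|=10
Step 9: on WHITE (6,5): turn R to N, flip to black, move to (5,5). |black|=11
Step 10: on BLACK (5,5): turn L to W, flip to white, move to (5,4). |black|=10
Step 11: on WHITE (5,4): turn R to N, flip to black, move to (4,4). |black|=11

Answer: 4 4 N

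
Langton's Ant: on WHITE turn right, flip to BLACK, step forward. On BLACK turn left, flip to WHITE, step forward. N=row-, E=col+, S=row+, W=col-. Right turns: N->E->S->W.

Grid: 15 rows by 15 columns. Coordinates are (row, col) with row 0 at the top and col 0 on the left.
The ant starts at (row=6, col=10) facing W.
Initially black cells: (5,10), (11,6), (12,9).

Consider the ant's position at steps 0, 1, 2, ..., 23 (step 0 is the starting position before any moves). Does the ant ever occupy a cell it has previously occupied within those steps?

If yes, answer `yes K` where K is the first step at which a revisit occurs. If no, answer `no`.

Step 1: on WHITE (6,10): turn R to N, flip to black, move to (5,10). |black|=4 — new cell
Step 2: on BLACK (5,10): turn L to W, flip to white, move to (5,9). |black|=3 — new cell
Step 3: on WHITE (5,9): turn R to N, flip to black, move to (4,9). |black|=4 — new cell
Step 4: on WHITE (4,9): turn R to E, flip to black, move to (4,10). |black|=5 — new cell
Step 5: on WHITE (4,10): turn R to S, flip to black, move to (5,10). |black|=6 — REVISIT

Answer: yes 5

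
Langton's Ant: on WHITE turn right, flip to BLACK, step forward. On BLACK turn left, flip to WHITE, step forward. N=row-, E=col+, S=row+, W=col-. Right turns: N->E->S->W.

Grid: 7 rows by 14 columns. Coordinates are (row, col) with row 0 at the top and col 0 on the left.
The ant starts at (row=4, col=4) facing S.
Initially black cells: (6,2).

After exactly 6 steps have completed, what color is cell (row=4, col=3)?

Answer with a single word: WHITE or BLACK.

Answer: BLACK

Derivation:
Step 1: on WHITE (4,4): turn R to W, flip to black, move to (4,3). |black|=2
Step 2: on WHITE (4,3): turn R to N, flip to black, move to (3,3). |black|=3
Step 3: on WHITE (3,3): turn R to E, flip to black, move to (3,4). |black|=4
Step 4: on WHITE (3,4): turn R to S, flip to black, move to (4,4). |black|=5
Step 5: on BLACK (4,4): turn L to E, flip to white, move to (4,5). |black|=4
Step 6: on WHITE (4,5): turn R to S, flip to black, move to (5,5). |black|=5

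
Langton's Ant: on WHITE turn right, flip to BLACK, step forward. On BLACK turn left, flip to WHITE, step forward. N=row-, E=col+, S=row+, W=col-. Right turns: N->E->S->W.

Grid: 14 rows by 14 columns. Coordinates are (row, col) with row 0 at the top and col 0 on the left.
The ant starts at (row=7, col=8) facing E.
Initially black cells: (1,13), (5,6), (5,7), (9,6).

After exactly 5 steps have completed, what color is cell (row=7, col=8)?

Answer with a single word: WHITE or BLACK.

Step 1: on WHITE (7,8): turn R to S, flip to black, move to (8,8). |black|=5
Step 2: on WHITE (8,8): turn R to W, flip to black, move to (8,7). |black|=6
Step 3: on WHITE (8,7): turn R to N, flip to black, move to (7,7). |black|=7
Step 4: on WHITE (7,7): turn R to E, flip to black, move to (7,8). |black|=8
Step 5: on BLACK (7,8): turn L to N, flip to white, move to (6,8). |black|=7

Answer: WHITE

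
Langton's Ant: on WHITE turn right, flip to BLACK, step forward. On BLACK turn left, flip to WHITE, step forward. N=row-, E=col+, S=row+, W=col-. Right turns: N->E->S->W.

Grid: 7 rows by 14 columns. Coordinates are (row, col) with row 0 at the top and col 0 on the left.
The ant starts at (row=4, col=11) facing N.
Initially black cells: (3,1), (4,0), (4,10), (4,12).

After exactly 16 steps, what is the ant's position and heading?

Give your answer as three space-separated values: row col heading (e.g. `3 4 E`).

Answer: 2 11 N

Derivation:
Step 1: on WHITE (4,11): turn R to E, flip to black, move to (4,12). |black|=5
Step 2: on BLACK (4,12): turn L to N, flip to white, move to (3,12). |black|=4
Step 3: on WHITE (3,12): turn R to E, flip to black, move to (3,13). |black|=5
Step 4: on WHITE (3,13): turn R to S, flip to black, move to (4,13). |black|=6
Step 5: on WHITE (4,13): turn R to W, flip to black, move to (4,12). |black|=7
Step 6: on WHITE (4,12): turn R to N, flip to black, move to (3,12). |black|=8
Step 7: on BLACK (3,12): turn L to W, flip to white, move to (3,11). |black|=7
Step 8: on WHITE (3,11): turn R to N, flip to black, move to (2,11). |black|=8
Step 9: on WHITE (2,11): turn R to E, flip to black, move to (2,12). |black|=9
Step 10: on WHITE (2,12): turn R to S, flip to black, move to (3,12). |black|=10
Step 11: on WHITE (3,12): turn R to W, flip to black, move to (3,11). |black|=11
Step 12: on BLACK (3,11): turn L to S, flip to white, move to (4,11). |black|=10
Step 13: on BLACK (4,11): turn L to E, flip to white, move to (4,12). |black|=9
Step 14: on BLACK (4,12): turn L to N, flip to white, move to (3,12). |black|=8
Step 15: on BLACK (3,12): turn L to W, flip to white, move to (3,11). |black|=7
Step 16: on WHITE (3,11): turn R to N, flip to black, move to (2,11). |black|=8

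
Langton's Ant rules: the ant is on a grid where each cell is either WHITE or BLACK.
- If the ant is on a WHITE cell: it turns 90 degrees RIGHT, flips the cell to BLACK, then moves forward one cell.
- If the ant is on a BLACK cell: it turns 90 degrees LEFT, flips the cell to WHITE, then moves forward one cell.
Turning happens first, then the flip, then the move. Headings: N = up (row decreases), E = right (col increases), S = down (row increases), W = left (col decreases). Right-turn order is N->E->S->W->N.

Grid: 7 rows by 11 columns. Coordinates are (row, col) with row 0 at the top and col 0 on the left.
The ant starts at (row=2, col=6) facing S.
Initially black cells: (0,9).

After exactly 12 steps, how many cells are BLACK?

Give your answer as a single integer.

Answer: 9

Derivation:
Step 1: on WHITE (2,6): turn R to W, flip to black, move to (2,5). |black|=2
Step 2: on WHITE (2,5): turn R to N, flip to black, move to (1,5). |black|=3
Step 3: on WHITE (1,5): turn R to E, flip to black, move to (1,6). |black|=4
Step 4: on WHITE (1,6): turn R to S, flip to black, move to (2,6). |black|=5
Step 5: on BLACK (2,6): turn L to E, flip to white, move to (2,7). |black|=4
Step 6: on WHITE (2,7): turn R to S, flip to black, move to (3,7). |black|=5
Step 7: on WHITE (3,7): turn R to W, flip to black, move to (3,6). |black|=6
Step 8: on WHITE (3,6): turn R to N, flip to black, move to (2,6). |black|=7
Step 9: on WHITE (2,6): turn R to E, flip to black, move to (2,7). |black|=8
Step 10: on BLACK (2,7): turn L to N, flip to white, move to (1,7). |black|=7
Step 11: on WHITE (1,7): turn R to E, flip to black, move to (1,8). |black|=8
Step 12: on WHITE (1,8): turn R to S, flip to black, move to (2,8). |black|=9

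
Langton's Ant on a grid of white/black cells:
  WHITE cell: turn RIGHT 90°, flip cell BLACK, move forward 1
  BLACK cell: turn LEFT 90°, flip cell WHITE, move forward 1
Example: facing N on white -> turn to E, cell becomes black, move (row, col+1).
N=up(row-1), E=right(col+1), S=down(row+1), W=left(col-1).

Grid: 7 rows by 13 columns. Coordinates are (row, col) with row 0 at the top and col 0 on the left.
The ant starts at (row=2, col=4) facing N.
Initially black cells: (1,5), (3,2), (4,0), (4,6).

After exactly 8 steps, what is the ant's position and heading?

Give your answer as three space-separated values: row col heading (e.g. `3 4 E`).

Answer: 2 4 S

Derivation:
Step 1: on WHITE (2,4): turn R to E, flip to black, move to (2,5). |black|=5
Step 2: on WHITE (2,5): turn R to S, flip to black, move to (3,5). |black|=6
Step 3: on WHITE (3,5): turn R to W, flip to black, move to (3,4). |black|=7
Step 4: on WHITE (3,4): turn R to N, flip to black, move to (2,4). |black|=8
Step 5: on BLACK (2,4): turn L to W, flip to white, move to (2,3). |black|=7
Step 6: on WHITE (2,3): turn R to N, flip to black, move to (1,3). |black|=8
Step 7: on WHITE (1,3): turn R to E, flip to black, move to (1,4). |black|=9
Step 8: on WHITE (1,4): turn R to S, flip to black, move to (2,4). |black|=10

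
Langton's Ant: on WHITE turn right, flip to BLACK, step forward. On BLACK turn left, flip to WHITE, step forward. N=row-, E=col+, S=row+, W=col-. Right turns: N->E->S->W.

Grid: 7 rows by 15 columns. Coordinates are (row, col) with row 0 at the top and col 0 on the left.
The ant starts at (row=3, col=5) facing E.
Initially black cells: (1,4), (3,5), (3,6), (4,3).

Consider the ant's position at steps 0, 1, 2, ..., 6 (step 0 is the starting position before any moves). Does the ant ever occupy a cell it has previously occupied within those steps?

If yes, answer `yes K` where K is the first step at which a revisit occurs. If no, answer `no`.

Answer: no

Derivation:
Step 1: on BLACK (3,5): turn L to N, flip to white, move to (2,5). |black|=3 — new cell
Step 2: on WHITE (2,5): turn R to E, flip to black, move to (2,6). |black|=4 — new cell
Step 3: on WHITE (2,6): turn R to S, flip to black, move to (3,6). |black|=5 — new cell
Step 4: on BLACK (3,6): turn L to E, flip to white, move to (3,7). |black|=4 — new cell
Step 5: on WHITE (3,7): turn R to S, flip to black, move to (4,7). |black|=5 — new cell
Step 6: on WHITE (4,7): turn R to W, flip to black, move to (4,6). |black|=6 — new cell
No revisit within 6 steps.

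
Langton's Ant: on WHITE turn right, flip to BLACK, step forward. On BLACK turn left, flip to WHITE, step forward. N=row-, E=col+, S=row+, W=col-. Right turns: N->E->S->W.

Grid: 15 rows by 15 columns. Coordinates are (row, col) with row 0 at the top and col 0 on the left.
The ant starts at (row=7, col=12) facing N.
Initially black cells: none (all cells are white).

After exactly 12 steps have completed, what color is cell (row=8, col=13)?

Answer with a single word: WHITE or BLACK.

Step 1: on WHITE (7,12): turn R to E, flip to black, move to (7,13). |black|=1
Step 2: on WHITE (7,13): turn R to S, flip to black, move to (8,13). |black|=2
Step 3: on WHITE (8,13): turn R to W, flip to black, move to (8,12). |black|=3
Step 4: on WHITE (8,12): turn R to N, flip to black, move to (7,12). |black|=4
Step 5: on BLACK (7,12): turn L to W, flip to white, move to (7,11). |black|=3
Step 6: on WHITE (7,11): turn R to N, flip to black, move to (6,11). |black|=4
Step 7: on WHITE (6,11): turn R to E, flip to black, move to (6,12). |black|=5
Step 8: on WHITE (6,12): turn R to S, flip to black, move to (7,12). |black|=6
Step 9: on WHITE (7,12): turn R to W, flip to black, move to (7,11). |black|=7
Step 10: on BLACK (7,11): turn L to S, flip to white, move to (8,11). |black|=6
Step 11: on WHITE (8,11): turn R to W, flip to black, move to (8,10). |black|=7
Step 12: on WHITE (8,10): turn R to N, flip to black, move to (7,10). |black|=8

Answer: BLACK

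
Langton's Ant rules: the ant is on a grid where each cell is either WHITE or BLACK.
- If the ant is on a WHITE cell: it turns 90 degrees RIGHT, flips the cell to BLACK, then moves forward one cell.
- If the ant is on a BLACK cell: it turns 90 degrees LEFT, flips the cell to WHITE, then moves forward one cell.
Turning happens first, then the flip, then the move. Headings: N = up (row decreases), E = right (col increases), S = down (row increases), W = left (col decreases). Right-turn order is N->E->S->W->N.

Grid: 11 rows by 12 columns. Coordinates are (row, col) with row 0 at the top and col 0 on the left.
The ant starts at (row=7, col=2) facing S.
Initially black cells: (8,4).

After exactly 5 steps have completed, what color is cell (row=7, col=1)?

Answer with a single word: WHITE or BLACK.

Step 1: on WHITE (7,2): turn R to W, flip to black, move to (7,1). |black|=2
Step 2: on WHITE (7,1): turn R to N, flip to black, move to (6,1). |black|=3
Step 3: on WHITE (6,1): turn R to E, flip to black, move to (6,2). |black|=4
Step 4: on WHITE (6,2): turn R to S, flip to black, move to (7,2). |black|=5
Step 5: on BLACK (7,2): turn L to E, flip to white, move to (7,3). |black|=4

Answer: BLACK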